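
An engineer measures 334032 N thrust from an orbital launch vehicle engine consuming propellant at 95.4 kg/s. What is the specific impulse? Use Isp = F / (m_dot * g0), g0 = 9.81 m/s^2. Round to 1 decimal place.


Step 1: m_dot * g0 = 95.4 * 9.81 = 935.87
Step 2: Isp = 334032 / 935.87 = 356.9 s

356.9


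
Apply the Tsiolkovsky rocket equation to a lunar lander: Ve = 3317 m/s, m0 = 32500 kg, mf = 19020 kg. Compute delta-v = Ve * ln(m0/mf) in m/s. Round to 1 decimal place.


Step 1: Mass ratio m0/mf = 32500 / 19020 = 1.708728
Step 2: ln(1.708728) = 0.535749
Step 3: delta-v = 3317 * 0.535749 = 1777.1 m/s

1777.1


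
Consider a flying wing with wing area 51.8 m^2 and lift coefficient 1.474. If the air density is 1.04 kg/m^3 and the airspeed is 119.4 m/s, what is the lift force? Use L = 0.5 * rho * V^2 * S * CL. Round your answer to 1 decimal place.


Step 1: Calculate dynamic pressure q = 0.5 * 1.04 * 119.4^2 = 0.5 * 1.04 * 14256.36 = 7413.3072 Pa
Step 2: Multiply by wing area and lift coefficient: L = 7413.3072 * 51.8 * 1.474
Step 3: L = 384009.313 * 1.474 = 566029.7 N

566029.7


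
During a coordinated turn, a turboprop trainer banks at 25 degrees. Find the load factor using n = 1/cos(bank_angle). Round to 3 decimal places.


Step 1: Convert 25 degrees to radians = 0.436332
Step 2: cos(25 deg) = 0.906308
Step 3: n = 1 / 0.906308 = 1.103

1.103


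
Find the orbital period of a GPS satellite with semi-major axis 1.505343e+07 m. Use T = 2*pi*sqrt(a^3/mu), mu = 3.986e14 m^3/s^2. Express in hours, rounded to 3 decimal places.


Step 1: a^3 / mu = 3.411194e+21 / 3.986e14 = 8.557937e+06
Step 2: sqrt(8.557937e+06) = 2925.3953 s
Step 3: T = 2*pi * 2925.3953 = 18380.8 s
Step 4: T in hours = 18380.8 / 3600 = 5.106 hours

5.106


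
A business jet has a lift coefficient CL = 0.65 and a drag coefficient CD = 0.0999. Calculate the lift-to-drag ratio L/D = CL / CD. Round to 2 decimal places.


Step 1: L/D = CL / CD = 0.65 / 0.0999
Step 2: L/D = 6.51

6.51


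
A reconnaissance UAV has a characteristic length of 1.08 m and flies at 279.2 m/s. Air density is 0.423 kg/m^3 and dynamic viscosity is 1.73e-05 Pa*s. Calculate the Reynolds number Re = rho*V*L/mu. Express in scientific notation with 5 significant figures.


Step 1: Numerator = rho * V * L = 0.423 * 279.2 * 1.08 = 127.549728
Step 2: Re = 127.549728 / 1.73e-05
Step 3: Re = 7.3728e+06

7.3728e+06


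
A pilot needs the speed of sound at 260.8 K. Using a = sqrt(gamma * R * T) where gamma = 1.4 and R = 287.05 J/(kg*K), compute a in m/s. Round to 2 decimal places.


Step 1: gamma * R * T = 1.4 * 287.05 * 260.8 = 104807.696
Step 2: a = sqrt(104807.696) = 323.74 m/s

323.74


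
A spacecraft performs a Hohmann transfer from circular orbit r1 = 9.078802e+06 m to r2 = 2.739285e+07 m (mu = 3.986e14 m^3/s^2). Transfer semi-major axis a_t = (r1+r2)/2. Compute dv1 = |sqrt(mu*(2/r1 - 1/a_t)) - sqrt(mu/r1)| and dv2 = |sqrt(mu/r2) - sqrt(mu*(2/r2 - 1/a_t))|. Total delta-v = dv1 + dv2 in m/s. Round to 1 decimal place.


Step 1: Transfer semi-major axis a_t = (9.078802e+06 + 2.739285e+07) / 2 = 1.823583e+07 m
Step 2: v1 (circular at r1) = sqrt(mu/r1) = 6626.04 m/s
Step 3: v_t1 = sqrt(mu*(2/r1 - 1/a_t)) = 8121.01 m/s
Step 4: dv1 = |8121.01 - 6626.04| = 1494.97 m/s
Step 5: v2 (circular at r2) = 3814.61 m/s, v_t2 = 2691.54 m/s
Step 6: dv2 = |3814.61 - 2691.54| = 1123.06 m/s
Step 7: Total delta-v = 1494.97 + 1123.06 = 2618.0 m/s

2618.0


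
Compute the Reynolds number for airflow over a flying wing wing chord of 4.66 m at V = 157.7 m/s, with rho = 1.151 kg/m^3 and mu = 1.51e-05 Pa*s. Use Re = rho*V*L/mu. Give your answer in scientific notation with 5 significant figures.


Step 1: Numerator = rho * V * L = 1.151 * 157.7 * 4.66 = 845.849182
Step 2: Re = 845.849182 / 1.51e-05
Step 3: Re = 5.6017e+07

5.6017e+07


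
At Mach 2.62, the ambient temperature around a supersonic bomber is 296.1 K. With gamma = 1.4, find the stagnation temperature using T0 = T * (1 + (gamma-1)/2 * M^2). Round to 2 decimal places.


Step 1: (gamma-1)/2 = 0.2
Step 2: M^2 = 6.8644
Step 3: 1 + 0.2 * 6.8644 = 2.37288
Step 4: T0 = 296.1 * 2.37288 = 702.61 K

702.61


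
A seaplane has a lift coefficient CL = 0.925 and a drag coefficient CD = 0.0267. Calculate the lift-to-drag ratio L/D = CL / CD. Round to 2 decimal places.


Step 1: L/D = CL / CD = 0.925 / 0.0267
Step 2: L/D = 34.64

34.64


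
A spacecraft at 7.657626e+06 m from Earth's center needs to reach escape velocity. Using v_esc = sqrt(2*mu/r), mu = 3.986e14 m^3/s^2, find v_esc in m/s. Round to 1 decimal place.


Step 1: 2*mu/r = 2 * 3.986e14 / 7.657626e+06 = 104105371.5603
Step 2: v_esc = sqrt(104105371.5603) = 10203.2 m/s

10203.2


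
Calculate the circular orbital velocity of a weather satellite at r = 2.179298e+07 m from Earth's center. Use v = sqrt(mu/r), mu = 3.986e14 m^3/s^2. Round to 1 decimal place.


Step 1: mu / r = 3.986e14 / 2.179298e+07 = 18290293.4798
Step 2: v = sqrt(18290293.4798) = 4276.7 m/s

4276.7


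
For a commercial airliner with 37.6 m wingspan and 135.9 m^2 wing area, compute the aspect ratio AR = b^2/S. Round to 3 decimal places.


Step 1: b^2 = 37.6^2 = 1413.76
Step 2: AR = 1413.76 / 135.9 = 10.403

10.403


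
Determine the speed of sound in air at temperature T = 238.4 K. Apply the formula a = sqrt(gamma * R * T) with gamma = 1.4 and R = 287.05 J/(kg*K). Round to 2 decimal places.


Step 1: gamma * R * T = 1.4 * 287.05 * 238.4 = 95805.808
Step 2: a = sqrt(95805.808) = 309.53 m/s

309.53


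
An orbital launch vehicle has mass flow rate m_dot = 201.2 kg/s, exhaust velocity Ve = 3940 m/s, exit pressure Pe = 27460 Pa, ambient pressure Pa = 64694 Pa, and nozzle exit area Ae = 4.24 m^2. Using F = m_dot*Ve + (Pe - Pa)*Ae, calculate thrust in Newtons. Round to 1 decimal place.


Step 1: Momentum thrust = m_dot * Ve = 201.2 * 3940 = 792728.0 N
Step 2: Pressure thrust = (Pe - Pa) * Ae = (27460 - 64694) * 4.24 = -157872.16 N
Step 3: Total thrust F = 792728.0 + -157872.16 = 634855.8 N

634855.8


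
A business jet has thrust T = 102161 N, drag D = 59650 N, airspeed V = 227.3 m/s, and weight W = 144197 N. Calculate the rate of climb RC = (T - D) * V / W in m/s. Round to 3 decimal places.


Step 1: Excess thrust = T - D = 102161 - 59650 = 42511 N
Step 2: Excess power = 42511 * 227.3 = 9662750.3 W
Step 3: RC = 9662750.3 / 144197 = 67.011 m/s

67.011


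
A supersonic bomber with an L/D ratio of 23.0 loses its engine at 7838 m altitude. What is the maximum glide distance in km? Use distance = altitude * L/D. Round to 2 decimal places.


Step 1: Glide distance = altitude * L/D = 7838 * 23.0 = 180274.0 m
Step 2: Convert to km: 180274.0 / 1000 = 180.27 km

180.27


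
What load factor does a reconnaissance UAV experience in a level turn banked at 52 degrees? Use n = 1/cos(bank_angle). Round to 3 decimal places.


Step 1: Convert 52 degrees to radians = 0.907571
Step 2: cos(52 deg) = 0.615661
Step 3: n = 1 / 0.615661 = 1.624

1.624


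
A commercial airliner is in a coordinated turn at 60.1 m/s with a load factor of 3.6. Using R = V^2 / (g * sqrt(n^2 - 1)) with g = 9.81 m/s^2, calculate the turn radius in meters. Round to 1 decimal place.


Step 1: V^2 = 60.1^2 = 3612.01
Step 2: n^2 - 1 = 3.6^2 - 1 = 11.96
Step 3: sqrt(11.96) = 3.458323
Step 4: R = 3612.01 / (9.81 * 3.458323) = 106.5 m

106.5


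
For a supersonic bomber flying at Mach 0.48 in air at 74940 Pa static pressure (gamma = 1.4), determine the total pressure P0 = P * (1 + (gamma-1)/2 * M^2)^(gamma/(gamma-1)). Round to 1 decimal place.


Step 1: (gamma-1)/2 * M^2 = 0.2 * 0.2304 = 0.04608
Step 2: 1 + 0.04608 = 1.04608
Step 3: Exponent gamma/(gamma-1) = 3.5
Step 4: P0 = 74940 * 1.04608^3.5 = 87738.6 Pa

87738.6


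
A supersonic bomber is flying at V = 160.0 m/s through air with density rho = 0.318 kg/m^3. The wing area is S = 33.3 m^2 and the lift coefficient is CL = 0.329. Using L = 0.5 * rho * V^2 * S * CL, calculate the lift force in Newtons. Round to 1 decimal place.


Step 1: Calculate dynamic pressure q = 0.5 * 0.318 * 160.0^2 = 0.5 * 0.318 * 25600.0 = 4070.4 Pa
Step 2: Multiply by wing area and lift coefficient: L = 4070.4 * 33.3 * 0.329
Step 3: L = 135544.32 * 0.329 = 44594.1 N

44594.1


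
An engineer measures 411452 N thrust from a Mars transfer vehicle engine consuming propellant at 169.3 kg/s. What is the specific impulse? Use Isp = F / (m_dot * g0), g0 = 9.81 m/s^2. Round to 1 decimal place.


Step 1: m_dot * g0 = 169.3 * 9.81 = 1660.83
Step 2: Isp = 411452 / 1660.83 = 247.7 s

247.7


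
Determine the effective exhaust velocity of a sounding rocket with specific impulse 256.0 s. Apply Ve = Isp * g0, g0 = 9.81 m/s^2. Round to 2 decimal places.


Step 1: Ve = Isp * g0 = 256.0 * 9.81
Step 2: Ve = 2511.36 m/s

2511.36


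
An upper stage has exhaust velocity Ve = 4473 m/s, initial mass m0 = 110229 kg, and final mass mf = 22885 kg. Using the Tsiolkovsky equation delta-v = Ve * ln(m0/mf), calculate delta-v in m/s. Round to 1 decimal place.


Step 1: Mass ratio m0/mf = 110229 / 22885 = 4.816648
Step 2: ln(4.816648) = 1.572078
Step 3: delta-v = 4473 * 1.572078 = 7031.9 m/s

7031.9


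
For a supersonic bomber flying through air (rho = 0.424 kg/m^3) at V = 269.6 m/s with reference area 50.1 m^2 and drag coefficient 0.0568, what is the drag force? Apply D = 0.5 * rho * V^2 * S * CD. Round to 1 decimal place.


Step 1: Dynamic pressure q = 0.5 * 0.424 * 269.6^2 = 15409.0419 Pa
Step 2: Drag D = q * S * CD = 15409.0419 * 50.1 * 0.0568
Step 3: D = 43849.2 N

43849.2


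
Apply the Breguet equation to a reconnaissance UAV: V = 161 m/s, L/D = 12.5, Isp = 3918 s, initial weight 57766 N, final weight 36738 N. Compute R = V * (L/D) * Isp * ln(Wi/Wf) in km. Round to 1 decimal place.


Step 1: Coefficient = V * (L/D) * Isp = 161 * 12.5 * 3918 = 7884975.0 m
Step 2: Wi/Wf = 57766 / 36738 = 1.572377
Step 3: ln(1.572377) = 0.452589
Step 4: R = 7884975.0 * 0.452589 = 3568650.8 m = 3568.7 km

3568.7


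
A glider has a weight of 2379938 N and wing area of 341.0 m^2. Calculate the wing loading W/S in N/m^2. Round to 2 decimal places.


Step 1: Wing loading = W / S = 2379938 / 341.0
Step 2: Wing loading = 6979.29 N/m^2

6979.29


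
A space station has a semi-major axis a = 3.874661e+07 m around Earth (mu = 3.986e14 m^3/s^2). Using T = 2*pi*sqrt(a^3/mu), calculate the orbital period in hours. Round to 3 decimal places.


Step 1: a^3 / mu = 5.817028e+22 / 3.986e14 = 1.459365e+08
Step 2: sqrt(1.459365e+08) = 12080.4168 s
Step 3: T = 2*pi * 12080.4168 = 75903.5 s
Step 4: T in hours = 75903.5 / 3600 = 21.084 hours

21.084


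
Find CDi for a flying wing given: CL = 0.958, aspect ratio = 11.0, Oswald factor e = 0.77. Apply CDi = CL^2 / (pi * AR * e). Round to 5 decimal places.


Step 1: CL^2 = 0.958^2 = 0.917764
Step 2: pi * AR * e = 3.14159 * 11.0 * 0.77 = 26.60929
Step 3: CDi = 0.917764 / 26.60929 = 0.03449

0.03449


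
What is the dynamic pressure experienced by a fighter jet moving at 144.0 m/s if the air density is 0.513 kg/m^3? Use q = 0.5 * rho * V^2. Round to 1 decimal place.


Step 1: V^2 = 144.0^2 = 20736.0
Step 2: q = 0.5 * 0.513 * 20736.0
Step 3: q = 5318.8 Pa

5318.8


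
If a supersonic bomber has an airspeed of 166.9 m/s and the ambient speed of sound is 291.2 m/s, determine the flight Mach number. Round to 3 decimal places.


Step 1: M = V / a = 166.9 / 291.2
Step 2: M = 0.573

0.573


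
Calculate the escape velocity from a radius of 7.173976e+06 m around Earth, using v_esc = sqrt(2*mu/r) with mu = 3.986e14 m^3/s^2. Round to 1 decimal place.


Step 1: 2*mu/r = 2 * 3.986e14 / 7.173976e+06 = 111123873.2887
Step 2: v_esc = sqrt(111123873.2887) = 10541.5 m/s

10541.5


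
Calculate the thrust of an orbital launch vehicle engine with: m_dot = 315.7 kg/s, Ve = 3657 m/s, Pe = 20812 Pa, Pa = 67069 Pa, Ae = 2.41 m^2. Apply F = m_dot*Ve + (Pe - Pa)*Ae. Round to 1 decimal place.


Step 1: Momentum thrust = m_dot * Ve = 315.7 * 3657 = 1154514.9 N
Step 2: Pressure thrust = (Pe - Pa) * Ae = (20812 - 67069) * 2.41 = -111479.37 N
Step 3: Total thrust F = 1154514.9 + -111479.37 = 1043035.5 N

1043035.5


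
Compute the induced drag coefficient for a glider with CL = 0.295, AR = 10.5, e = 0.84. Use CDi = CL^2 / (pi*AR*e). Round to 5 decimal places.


Step 1: CL^2 = 0.295^2 = 0.087025
Step 2: pi * AR * e = 3.14159 * 10.5 * 0.84 = 27.708847
Step 3: CDi = 0.087025 / 27.708847 = 0.00314

0.00314


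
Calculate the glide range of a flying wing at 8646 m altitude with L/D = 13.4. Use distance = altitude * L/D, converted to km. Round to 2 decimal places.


Step 1: Glide distance = altitude * L/D = 8646 * 13.4 = 115856.4 m
Step 2: Convert to km: 115856.4 / 1000 = 115.86 km

115.86


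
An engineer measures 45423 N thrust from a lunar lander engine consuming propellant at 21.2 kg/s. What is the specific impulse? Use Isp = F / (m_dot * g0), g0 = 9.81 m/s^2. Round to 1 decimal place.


Step 1: m_dot * g0 = 21.2 * 9.81 = 207.97
Step 2: Isp = 45423 / 207.97 = 218.4 s

218.4


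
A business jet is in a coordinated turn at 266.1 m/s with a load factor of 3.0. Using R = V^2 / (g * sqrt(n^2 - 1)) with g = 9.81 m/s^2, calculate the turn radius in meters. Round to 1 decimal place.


Step 1: V^2 = 266.1^2 = 70809.21
Step 2: n^2 - 1 = 3.0^2 - 1 = 8.0
Step 3: sqrt(8.0) = 2.828427
Step 4: R = 70809.21 / (9.81 * 2.828427) = 2552.0 m

2552.0


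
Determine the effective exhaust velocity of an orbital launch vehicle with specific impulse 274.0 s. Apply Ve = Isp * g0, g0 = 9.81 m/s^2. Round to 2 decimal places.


Step 1: Ve = Isp * g0 = 274.0 * 9.81
Step 2: Ve = 2687.94 m/s

2687.94


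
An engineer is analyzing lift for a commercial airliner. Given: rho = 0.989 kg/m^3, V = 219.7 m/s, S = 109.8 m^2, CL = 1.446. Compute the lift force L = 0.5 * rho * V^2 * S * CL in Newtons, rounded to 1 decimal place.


Step 1: Calculate dynamic pressure q = 0.5 * 0.989 * 219.7^2 = 0.5 * 0.989 * 48268.09 = 23868.5705 Pa
Step 2: Multiply by wing area and lift coefficient: L = 23868.5705 * 109.8 * 1.446
Step 3: L = 2620769.0414 * 1.446 = 3789632.0 N

3789632.0


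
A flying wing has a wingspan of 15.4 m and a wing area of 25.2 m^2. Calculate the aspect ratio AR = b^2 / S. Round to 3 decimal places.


Step 1: b^2 = 15.4^2 = 237.16
Step 2: AR = 237.16 / 25.2 = 9.411

9.411


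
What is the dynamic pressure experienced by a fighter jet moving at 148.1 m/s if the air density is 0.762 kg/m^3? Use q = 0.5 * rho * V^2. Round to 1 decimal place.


Step 1: V^2 = 148.1^2 = 21933.61
Step 2: q = 0.5 * 0.762 * 21933.61
Step 3: q = 8356.7 Pa

8356.7


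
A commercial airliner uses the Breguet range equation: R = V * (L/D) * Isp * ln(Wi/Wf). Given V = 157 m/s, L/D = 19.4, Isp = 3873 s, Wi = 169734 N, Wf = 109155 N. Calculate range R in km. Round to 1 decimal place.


Step 1: Coefficient = V * (L/D) * Isp = 157 * 19.4 * 3873 = 11796383.4 m
Step 2: Wi/Wf = 169734 / 109155 = 1.554981
Step 3: ln(1.554981) = 0.441464
Step 4: R = 11796383.4 * 0.441464 = 5207674.1 m = 5207.7 km

5207.7


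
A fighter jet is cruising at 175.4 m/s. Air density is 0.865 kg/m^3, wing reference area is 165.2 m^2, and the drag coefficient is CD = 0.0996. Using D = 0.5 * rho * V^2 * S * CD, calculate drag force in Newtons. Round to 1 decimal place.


Step 1: Dynamic pressure q = 0.5 * 0.865 * 175.4^2 = 13305.9317 Pa
Step 2: Drag D = q * S * CD = 13305.9317 * 165.2 * 0.0996
Step 3: D = 218934.7 N

218934.7


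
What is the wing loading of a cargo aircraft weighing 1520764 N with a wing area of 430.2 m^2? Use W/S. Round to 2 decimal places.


Step 1: Wing loading = W / S = 1520764 / 430.2
Step 2: Wing loading = 3535.02 N/m^2

3535.02


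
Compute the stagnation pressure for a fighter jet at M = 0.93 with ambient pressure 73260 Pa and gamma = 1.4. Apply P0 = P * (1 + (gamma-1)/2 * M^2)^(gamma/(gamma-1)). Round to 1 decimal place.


Step 1: (gamma-1)/2 * M^2 = 0.2 * 0.8649 = 0.17298
Step 2: 1 + 0.17298 = 1.17298
Step 3: Exponent gamma/(gamma-1) = 3.5
Step 4: P0 = 73260 * 1.17298^3.5 = 128051.3 Pa

128051.3


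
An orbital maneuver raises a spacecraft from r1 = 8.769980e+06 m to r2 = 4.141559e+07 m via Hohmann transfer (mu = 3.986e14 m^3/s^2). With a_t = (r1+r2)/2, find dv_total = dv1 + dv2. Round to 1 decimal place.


Step 1: Transfer semi-major axis a_t = (8.769980e+06 + 4.141559e+07) / 2 = 2.509278e+07 m
Step 2: v1 (circular at r1) = sqrt(mu/r1) = 6741.7 m/s
Step 3: v_t1 = sqrt(mu*(2/r1 - 1/a_t)) = 8661.18 m/s
Step 4: dv1 = |8661.18 - 6741.7| = 1919.48 m/s
Step 5: v2 (circular at r2) = 3102.32 m/s, v_t2 = 1834.05 m/s
Step 6: dv2 = |3102.32 - 1834.05| = 1268.27 m/s
Step 7: Total delta-v = 1919.48 + 1268.27 = 3187.7 m/s

3187.7


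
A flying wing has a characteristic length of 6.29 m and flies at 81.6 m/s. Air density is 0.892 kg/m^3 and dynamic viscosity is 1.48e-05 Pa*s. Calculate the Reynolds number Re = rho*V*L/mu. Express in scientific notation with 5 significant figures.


Step 1: Numerator = rho * V * L = 0.892 * 81.6 * 6.29 = 457.831488
Step 2: Re = 457.831488 / 1.48e-05
Step 3: Re = 3.0935e+07

3.0935e+07


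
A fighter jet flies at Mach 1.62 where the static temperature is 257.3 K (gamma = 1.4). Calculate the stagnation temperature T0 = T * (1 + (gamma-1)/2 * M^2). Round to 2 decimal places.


Step 1: (gamma-1)/2 = 0.2
Step 2: M^2 = 2.6244
Step 3: 1 + 0.2 * 2.6244 = 1.52488
Step 4: T0 = 257.3 * 1.52488 = 392.35 K

392.35


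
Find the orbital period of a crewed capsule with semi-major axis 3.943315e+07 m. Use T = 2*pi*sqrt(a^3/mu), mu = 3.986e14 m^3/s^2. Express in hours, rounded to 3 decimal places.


Step 1: a^3 / mu = 6.131750e+22 / 3.986e14 = 1.538322e+08
Step 2: sqrt(1.538322e+08) = 12402.909 s
Step 3: T = 2*pi * 12402.909 = 77929.78 s
Step 4: T in hours = 77929.78 / 3600 = 21.647 hours

21.647


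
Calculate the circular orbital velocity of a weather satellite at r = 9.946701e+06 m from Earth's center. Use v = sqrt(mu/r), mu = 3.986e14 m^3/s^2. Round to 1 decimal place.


Step 1: mu / r = 3.986e14 / 9.946701e+06 = 40073588.2178
Step 2: v = sqrt(40073588.2178) = 6330.4 m/s

6330.4


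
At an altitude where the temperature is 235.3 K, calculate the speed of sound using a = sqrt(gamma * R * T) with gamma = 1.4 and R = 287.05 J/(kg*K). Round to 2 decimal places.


Step 1: gamma * R * T = 1.4 * 287.05 * 235.3 = 94560.011
Step 2: a = sqrt(94560.011) = 307.51 m/s

307.51


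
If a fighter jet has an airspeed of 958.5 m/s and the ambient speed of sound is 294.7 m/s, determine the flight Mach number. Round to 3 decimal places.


Step 1: M = V / a = 958.5 / 294.7
Step 2: M = 3.252

3.252


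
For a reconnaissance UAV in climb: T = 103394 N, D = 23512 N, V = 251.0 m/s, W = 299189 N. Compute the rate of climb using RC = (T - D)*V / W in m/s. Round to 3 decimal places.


Step 1: Excess thrust = T - D = 103394 - 23512 = 79882 N
Step 2: Excess power = 79882 * 251.0 = 20050382.0 W
Step 3: RC = 20050382.0 / 299189 = 67.016 m/s

67.016


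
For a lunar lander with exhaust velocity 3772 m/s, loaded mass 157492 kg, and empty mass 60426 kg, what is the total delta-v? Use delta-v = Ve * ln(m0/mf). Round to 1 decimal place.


Step 1: Mass ratio m0/mf = 157492 / 60426 = 2.606362
Step 2: ln(2.606362) = 0.957955
Step 3: delta-v = 3772 * 0.957955 = 3613.4 m/s

3613.4


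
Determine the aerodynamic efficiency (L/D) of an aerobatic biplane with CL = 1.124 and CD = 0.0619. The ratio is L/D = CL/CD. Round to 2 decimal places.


Step 1: L/D = CL / CD = 1.124 / 0.0619
Step 2: L/D = 18.16

18.16


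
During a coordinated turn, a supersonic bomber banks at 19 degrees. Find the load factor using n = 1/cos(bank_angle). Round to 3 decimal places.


Step 1: Convert 19 degrees to radians = 0.331613
Step 2: cos(19 deg) = 0.945519
Step 3: n = 1 / 0.945519 = 1.058

1.058


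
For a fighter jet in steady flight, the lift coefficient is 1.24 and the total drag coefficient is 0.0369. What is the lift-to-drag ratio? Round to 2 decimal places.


Step 1: L/D = CL / CD = 1.24 / 0.0369
Step 2: L/D = 33.60

33.60


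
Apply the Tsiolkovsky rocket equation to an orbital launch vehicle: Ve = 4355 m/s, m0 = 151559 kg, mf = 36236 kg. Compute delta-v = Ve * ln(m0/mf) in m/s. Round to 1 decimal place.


Step 1: Mass ratio m0/mf = 151559 / 36236 = 4.182553
Step 2: ln(4.182553) = 1.430922
Step 3: delta-v = 4355 * 1.430922 = 6231.7 m/s

6231.7


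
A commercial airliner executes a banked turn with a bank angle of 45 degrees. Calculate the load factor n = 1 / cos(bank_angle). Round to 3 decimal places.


Step 1: Convert 45 degrees to radians = 0.785398
Step 2: cos(45 deg) = 0.707107
Step 3: n = 1 / 0.707107 = 1.414

1.414


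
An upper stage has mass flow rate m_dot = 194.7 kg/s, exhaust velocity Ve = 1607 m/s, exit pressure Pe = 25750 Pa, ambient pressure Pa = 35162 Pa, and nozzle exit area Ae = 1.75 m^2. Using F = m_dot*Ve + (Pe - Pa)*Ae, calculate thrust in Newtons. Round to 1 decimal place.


Step 1: Momentum thrust = m_dot * Ve = 194.7 * 1607 = 312882.9 N
Step 2: Pressure thrust = (Pe - Pa) * Ae = (25750 - 35162) * 1.75 = -16471.00 N
Step 3: Total thrust F = 312882.9 + -16471.00 = 296411.9 N

296411.9


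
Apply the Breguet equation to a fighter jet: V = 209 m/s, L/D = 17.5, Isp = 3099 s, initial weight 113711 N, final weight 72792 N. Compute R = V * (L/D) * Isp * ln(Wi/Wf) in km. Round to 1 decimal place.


Step 1: Coefficient = V * (L/D) * Isp = 209 * 17.5 * 3099 = 11334592.5 m
Step 2: Wi/Wf = 113711 / 72792 = 1.562136
Step 3: ln(1.562136) = 0.446054
Step 4: R = 11334592.5 * 0.446054 = 5055841.3 m = 5055.8 km

5055.8


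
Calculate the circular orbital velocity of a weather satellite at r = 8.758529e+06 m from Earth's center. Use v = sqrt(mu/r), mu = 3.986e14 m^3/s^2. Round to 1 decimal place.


Step 1: mu / r = 3.986e14 / 8.758529e+06 = 45509925.2397
Step 2: v = sqrt(45509925.2397) = 6746.1 m/s

6746.1


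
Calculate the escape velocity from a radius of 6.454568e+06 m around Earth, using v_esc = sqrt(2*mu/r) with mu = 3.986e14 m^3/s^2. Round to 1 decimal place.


Step 1: 2*mu/r = 2 * 3.986e14 / 6.454568e+06 = 123509427.7417
Step 2: v_esc = sqrt(123509427.7417) = 11113.5 m/s

11113.5


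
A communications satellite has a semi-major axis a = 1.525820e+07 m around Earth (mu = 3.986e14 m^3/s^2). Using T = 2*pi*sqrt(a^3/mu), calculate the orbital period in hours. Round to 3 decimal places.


Step 1: a^3 / mu = 3.552302e+21 / 3.986e14 = 8.911947e+06
Step 2: sqrt(8.911947e+06) = 2985.2885 s
Step 3: T = 2*pi * 2985.2885 = 18757.12 s
Step 4: T in hours = 18757.12 / 3600 = 5.210 hours

5.210


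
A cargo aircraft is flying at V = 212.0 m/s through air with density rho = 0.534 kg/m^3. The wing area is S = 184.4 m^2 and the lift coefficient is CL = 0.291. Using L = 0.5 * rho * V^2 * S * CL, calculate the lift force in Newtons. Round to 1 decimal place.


Step 1: Calculate dynamic pressure q = 0.5 * 0.534 * 212.0^2 = 0.5 * 0.534 * 44944.0 = 12000.048 Pa
Step 2: Multiply by wing area and lift coefficient: L = 12000.048 * 184.4 * 0.291
Step 3: L = 2212808.8512 * 0.291 = 643927.4 N

643927.4


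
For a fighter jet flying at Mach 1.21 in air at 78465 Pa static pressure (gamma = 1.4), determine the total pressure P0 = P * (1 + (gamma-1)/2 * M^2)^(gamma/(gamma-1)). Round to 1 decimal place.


Step 1: (gamma-1)/2 * M^2 = 0.2 * 1.4641 = 0.29282
Step 2: 1 + 0.29282 = 1.29282
Step 3: Exponent gamma/(gamma-1) = 3.5
Step 4: P0 = 78465 * 1.29282^3.5 = 192778.8 Pa

192778.8


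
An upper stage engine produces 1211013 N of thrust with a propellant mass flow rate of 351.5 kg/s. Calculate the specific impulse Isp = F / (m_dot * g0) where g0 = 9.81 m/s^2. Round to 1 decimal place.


Step 1: m_dot * g0 = 351.5 * 9.81 = 3448.22
Step 2: Isp = 1211013 / 3448.22 = 351.2 s

351.2


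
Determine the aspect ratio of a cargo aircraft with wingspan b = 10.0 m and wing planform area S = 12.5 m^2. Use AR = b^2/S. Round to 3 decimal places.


Step 1: b^2 = 10.0^2 = 100.0
Step 2: AR = 100.0 / 12.5 = 8.000

8.000


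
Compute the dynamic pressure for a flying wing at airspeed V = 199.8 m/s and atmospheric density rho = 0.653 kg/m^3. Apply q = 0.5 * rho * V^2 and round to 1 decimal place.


Step 1: V^2 = 199.8^2 = 39920.04
Step 2: q = 0.5 * 0.653 * 39920.04
Step 3: q = 13033.9 Pa

13033.9


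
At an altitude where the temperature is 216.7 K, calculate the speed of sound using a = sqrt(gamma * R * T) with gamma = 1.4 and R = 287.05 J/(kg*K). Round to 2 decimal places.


Step 1: gamma * R * T = 1.4 * 287.05 * 216.7 = 87085.229
Step 2: a = sqrt(87085.229) = 295.10 m/s

295.10


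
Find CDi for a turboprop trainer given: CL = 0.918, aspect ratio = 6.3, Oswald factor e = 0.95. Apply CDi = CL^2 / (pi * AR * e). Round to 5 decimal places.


Step 1: CL^2 = 0.918^2 = 0.842724
Step 2: pi * AR * e = 3.14159 * 6.3 * 0.95 = 18.802432
Step 3: CDi = 0.842724 / 18.802432 = 0.04482

0.04482


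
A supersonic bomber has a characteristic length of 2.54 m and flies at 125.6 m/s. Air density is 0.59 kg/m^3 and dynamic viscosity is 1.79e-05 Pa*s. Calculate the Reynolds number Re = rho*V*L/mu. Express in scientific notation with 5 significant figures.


Step 1: Numerator = rho * V * L = 0.59 * 125.6 * 2.54 = 188.22416
Step 2: Re = 188.22416 / 1.79e-05
Step 3: Re = 1.0515e+07

1.0515e+07


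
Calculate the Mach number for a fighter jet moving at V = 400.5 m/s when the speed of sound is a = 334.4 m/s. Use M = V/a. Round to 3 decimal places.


Step 1: M = V / a = 400.5 / 334.4
Step 2: M = 1.198

1.198


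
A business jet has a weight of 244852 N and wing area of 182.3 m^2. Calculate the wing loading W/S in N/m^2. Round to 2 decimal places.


Step 1: Wing loading = W / S = 244852 / 182.3
Step 2: Wing loading = 1343.13 N/m^2

1343.13


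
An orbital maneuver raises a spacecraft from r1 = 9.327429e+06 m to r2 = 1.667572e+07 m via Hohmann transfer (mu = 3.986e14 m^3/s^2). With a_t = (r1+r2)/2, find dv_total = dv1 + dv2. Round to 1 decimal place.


Step 1: Transfer semi-major axis a_t = (9.327429e+06 + 1.667572e+07) / 2 = 1.300157e+07 m
Step 2: v1 (circular at r1) = sqrt(mu/r1) = 6537.14 m/s
Step 3: v_t1 = sqrt(mu*(2/r1 - 1/a_t)) = 7403.41 m/s
Step 4: dv1 = |7403.41 - 6537.14| = 866.28 m/s
Step 5: v2 (circular at r2) = 4889.07 m/s, v_t2 = 4141.04 m/s
Step 6: dv2 = |4889.07 - 4141.04| = 748.03 m/s
Step 7: Total delta-v = 866.28 + 748.03 = 1614.3 m/s

1614.3


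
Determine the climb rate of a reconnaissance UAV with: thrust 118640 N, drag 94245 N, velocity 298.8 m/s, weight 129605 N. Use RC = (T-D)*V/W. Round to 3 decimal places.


Step 1: Excess thrust = T - D = 118640 - 94245 = 24395 N
Step 2: Excess power = 24395 * 298.8 = 7289226.0 W
Step 3: RC = 7289226.0 / 129605 = 56.242 m/s

56.242


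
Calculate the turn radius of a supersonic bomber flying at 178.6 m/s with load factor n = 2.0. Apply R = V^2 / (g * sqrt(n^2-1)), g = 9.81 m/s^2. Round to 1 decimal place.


Step 1: V^2 = 178.6^2 = 31897.96
Step 2: n^2 - 1 = 2.0^2 - 1 = 3.0
Step 3: sqrt(3.0) = 1.732051
Step 4: R = 31897.96 / (9.81 * 1.732051) = 1877.3 m

1877.3


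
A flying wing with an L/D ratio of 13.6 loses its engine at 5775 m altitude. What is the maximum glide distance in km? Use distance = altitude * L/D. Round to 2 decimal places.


Step 1: Glide distance = altitude * L/D = 5775 * 13.6 = 78540.0 m
Step 2: Convert to km: 78540.0 / 1000 = 78.54 km

78.54


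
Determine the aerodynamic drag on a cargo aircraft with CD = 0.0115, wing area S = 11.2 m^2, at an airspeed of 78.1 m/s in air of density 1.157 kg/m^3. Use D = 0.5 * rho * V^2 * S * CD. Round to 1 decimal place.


Step 1: Dynamic pressure q = 0.5 * 1.157 * 78.1^2 = 3528.6244 Pa
Step 2: Drag D = q * S * CD = 3528.6244 * 11.2 * 0.0115
Step 3: D = 454.5 N

454.5


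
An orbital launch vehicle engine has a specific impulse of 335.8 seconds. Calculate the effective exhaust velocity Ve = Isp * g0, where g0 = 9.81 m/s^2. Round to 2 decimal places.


Step 1: Ve = Isp * g0 = 335.8 * 9.81
Step 2: Ve = 3294.20 m/s

3294.20


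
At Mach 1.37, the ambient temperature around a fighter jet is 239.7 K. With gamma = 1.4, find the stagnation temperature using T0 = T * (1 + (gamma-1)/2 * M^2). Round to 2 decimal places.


Step 1: (gamma-1)/2 = 0.2
Step 2: M^2 = 1.8769
Step 3: 1 + 0.2 * 1.8769 = 1.37538
Step 4: T0 = 239.7 * 1.37538 = 329.68 K

329.68


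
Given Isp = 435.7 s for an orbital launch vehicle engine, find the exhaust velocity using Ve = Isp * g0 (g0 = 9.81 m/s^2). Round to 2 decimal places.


Step 1: Ve = Isp * g0 = 435.7 * 9.81
Step 2: Ve = 4274.22 m/s

4274.22


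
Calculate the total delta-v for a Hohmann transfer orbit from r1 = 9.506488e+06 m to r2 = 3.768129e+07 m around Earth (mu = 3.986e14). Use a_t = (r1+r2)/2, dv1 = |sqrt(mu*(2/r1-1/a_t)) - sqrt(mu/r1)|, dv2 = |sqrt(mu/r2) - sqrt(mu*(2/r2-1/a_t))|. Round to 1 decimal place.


Step 1: Transfer semi-major axis a_t = (9.506488e+06 + 3.768129e+07) / 2 = 2.359389e+07 m
Step 2: v1 (circular at r1) = sqrt(mu/r1) = 6475.28 m/s
Step 3: v_t1 = sqrt(mu*(2/r1 - 1/a_t)) = 8183.17 m/s
Step 4: dv1 = |8183.17 - 6475.28| = 1707.89 m/s
Step 5: v2 (circular at r2) = 3252.41 m/s, v_t2 = 2064.51 m/s
Step 6: dv2 = |3252.41 - 2064.51| = 1187.91 m/s
Step 7: Total delta-v = 1707.89 + 1187.91 = 2895.8 m/s

2895.8


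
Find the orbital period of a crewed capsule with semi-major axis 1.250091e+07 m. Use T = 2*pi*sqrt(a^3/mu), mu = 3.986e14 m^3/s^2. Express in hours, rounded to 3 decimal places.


Step 1: a^3 / mu = 1.953552e+21 / 3.986e14 = 4.901033e+06
Step 2: sqrt(4.901033e+06) = 2213.8276 s
Step 3: T = 2*pi * 2213.8276 = 13909.89 s
Step 4: T in hours = 13909.89 / 3600 = 3.864 hours

3.864


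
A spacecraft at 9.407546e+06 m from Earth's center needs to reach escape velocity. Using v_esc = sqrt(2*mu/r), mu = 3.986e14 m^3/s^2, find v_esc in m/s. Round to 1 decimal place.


Step 1: 2*mu/r = 2 * 3.986e14 / 9.407546e+06 = 84740483.8626
Step 2: v_esc = sqrt(84740483.8626) = 9205.5 m/s

9205.5


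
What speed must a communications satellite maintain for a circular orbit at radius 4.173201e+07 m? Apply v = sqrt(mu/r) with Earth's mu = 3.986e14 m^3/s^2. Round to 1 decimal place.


Step 1: mu / r = 3.986e14 / 4.173201e+07 = 9551421.0794
Step 2: v = sqrt(9551421.0794) = 3090.5 m/s

3090.5


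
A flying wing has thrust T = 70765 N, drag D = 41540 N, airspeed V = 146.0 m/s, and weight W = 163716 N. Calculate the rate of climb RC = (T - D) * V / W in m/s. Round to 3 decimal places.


Step 1: Excess thrust = T - D = 70765 - 41540 = 29225 N
Step 2: Excess power = 29225 * 146.0 = 4266850.0 W
Step 3: RC = 4266850.0 / 163716 = 26.063 m/s

26.063


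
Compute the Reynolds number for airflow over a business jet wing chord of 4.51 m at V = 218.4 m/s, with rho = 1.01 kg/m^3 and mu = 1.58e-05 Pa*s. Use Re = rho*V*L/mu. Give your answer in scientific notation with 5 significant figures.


Step 1: Numerator = rho * V * L = 1.01 * 218.4 * 4.51 = 994.83384
Step 2: Re = 994.83384 / 1.58e-05
Step 3: Re = 6.2964e+07

6.2964e+07


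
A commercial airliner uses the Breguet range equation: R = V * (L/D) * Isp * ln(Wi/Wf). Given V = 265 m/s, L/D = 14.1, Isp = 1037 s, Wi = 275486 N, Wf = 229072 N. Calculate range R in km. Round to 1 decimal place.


Step 1: Coefficient = V * (L/D) * Isp = 265 * 14.1 * 1037 = 3874750.5 m
Step 2: Wi/Wf = 275486 / 229072 = 1.202618
Step 3: ln(1.202618) = 0.1845
Step 4: R = 3874750.5 * 0.1845 = 714893.2 m = 714.9 km

714.9


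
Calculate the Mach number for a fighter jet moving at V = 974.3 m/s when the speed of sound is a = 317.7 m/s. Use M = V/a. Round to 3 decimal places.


Step 1: M = V / a = 974.3 / 317.7
Step 2: M = 3.067

3.067


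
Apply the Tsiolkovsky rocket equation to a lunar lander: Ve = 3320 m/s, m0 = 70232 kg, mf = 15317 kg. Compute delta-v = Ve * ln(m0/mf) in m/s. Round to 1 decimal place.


Step 1: Mass ratio m0/mf = 70232 / 15317 = 4.585232
Step 2: ln(4.585232) = 1.522841
Step 3: delta-v = 3320 * 1.522841 = 5055.8 m/s

5055.8


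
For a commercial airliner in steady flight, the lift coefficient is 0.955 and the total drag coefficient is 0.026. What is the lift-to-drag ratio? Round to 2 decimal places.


Step 1: L/D = CL / CD = 0.955 / 0.026
Step 2: L/D = 36.73

36.73


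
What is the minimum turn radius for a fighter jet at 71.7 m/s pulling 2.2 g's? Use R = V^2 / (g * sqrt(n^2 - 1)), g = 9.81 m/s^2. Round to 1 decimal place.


Step 1: V^2 = 71.7^2 = 5140.89
Step 2: n^2 - 1 = 2.2^2 - 1 = 3.84
Step 3: sqrt(3.84) = 1.959592
Step 4: R = 5140.89 / (9.81 * 1.959592) = 267.4 m

267.4


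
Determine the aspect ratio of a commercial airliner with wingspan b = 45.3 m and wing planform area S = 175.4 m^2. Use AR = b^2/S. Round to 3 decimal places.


Step 1: b^2 = 45.3^2 = 2052.09
Step 2: AR = 2052.09 / 175.4 = 11.699

11.699


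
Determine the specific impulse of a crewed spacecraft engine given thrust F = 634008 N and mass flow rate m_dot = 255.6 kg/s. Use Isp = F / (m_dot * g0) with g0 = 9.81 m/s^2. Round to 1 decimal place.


Step 1: m_dot * g0 = 255.6 * 9.81 = 2507.44
Step 2: Isp = 634008 / 2507.44 = 252.9 s

252.9


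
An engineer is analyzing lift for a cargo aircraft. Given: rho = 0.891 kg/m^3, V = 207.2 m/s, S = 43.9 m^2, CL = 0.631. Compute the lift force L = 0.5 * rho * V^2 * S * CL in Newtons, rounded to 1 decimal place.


Step 1: Calculate dynamic pressure q = 0.5 * 0.891 * 207.2^2 = 0.5 * 0.891 * 42931.84 = 19126.1347 Pa
Step 2: Multiply by wing area and lift coefficient: L = 19126.1347 * 43.9 * 0.631
Step 3: L = 839637.3142 * 0.631 = 529811.1 N

529811.1


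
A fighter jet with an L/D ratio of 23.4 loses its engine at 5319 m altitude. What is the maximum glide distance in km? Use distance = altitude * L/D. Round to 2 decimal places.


Step 1: Glide distance = altitude * L/D = 5319 * 23.4 = 124464.6 m
Step 2: Convert to km: 124464.6 / 1000 = 124.46 km

124.46


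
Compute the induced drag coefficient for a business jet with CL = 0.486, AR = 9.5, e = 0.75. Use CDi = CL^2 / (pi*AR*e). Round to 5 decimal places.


Step 1: CL^2 = 0.486^2 = 0.236196
Step 2: pi * AR * e = 3.14159 * 9.5 * 0.75 = 22.383848
Step 3: CDi = 0.236196 / 22.383848 = 0.01055

0.01055


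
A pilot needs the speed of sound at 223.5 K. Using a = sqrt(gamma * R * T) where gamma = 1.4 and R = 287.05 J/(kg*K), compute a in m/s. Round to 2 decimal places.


Step 1: gamma * R * T = 1.4 * 287.05 * 223.5 = 89817.945
Step 2: a = sqrt(89817.945) = 299.70 m/s

299.70


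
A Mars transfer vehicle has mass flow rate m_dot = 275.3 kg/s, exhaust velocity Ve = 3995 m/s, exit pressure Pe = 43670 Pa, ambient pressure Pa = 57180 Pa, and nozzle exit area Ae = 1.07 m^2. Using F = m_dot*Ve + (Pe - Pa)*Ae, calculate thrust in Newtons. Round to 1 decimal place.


Step 1: Momentum thrust = m_dot * Ve = 275.3 * 3995 = 1099823.5 N
Step 2: Pressure thrust = (Pe - Pa) * Ae = (43670 - 57180) * 1.07 = -14455.70 N
Step 3: Total thrust F = 1099823.5 + -14455.70 = 1085367.8 N

1085367.8


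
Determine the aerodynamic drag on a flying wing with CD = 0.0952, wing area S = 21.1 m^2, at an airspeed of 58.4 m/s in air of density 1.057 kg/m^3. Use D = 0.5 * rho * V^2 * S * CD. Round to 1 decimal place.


Step 1: Dynamic pressure q = 0.5 * 1.057 * 58.4^2 = 1802.481 Pa
Step 2: Drag D = q * S * CD = 1802.481 * 21.1 * 0.0952
Step 3: D = 3620.7 N

3620.7


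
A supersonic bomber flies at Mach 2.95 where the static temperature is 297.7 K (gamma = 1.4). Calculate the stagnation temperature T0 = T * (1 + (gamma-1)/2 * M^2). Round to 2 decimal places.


Step 1: (gamma-1)/2 = 0.2
Step 2: M^2 = 8.7025
Step 3: 1 + 0.2 * 8.7025 = 2.7405
Step 4: T0 = 297.7 * 2.7405 = 815.85 K

815.85


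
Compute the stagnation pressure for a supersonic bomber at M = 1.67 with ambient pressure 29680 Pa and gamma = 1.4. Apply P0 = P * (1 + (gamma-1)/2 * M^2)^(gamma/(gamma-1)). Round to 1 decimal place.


Step 1: (gamma-1)/2 * M^2 = 0.2 * 2.7889 = 0.55778
Step 2: 1 + 0.55778 = 1.55778
Step 3: Exponent gamma/(gamma-1) = 3.5
Step 4: P0 = 29680 * 1.55778^3.5 = 140034.6 Pa

140034.6


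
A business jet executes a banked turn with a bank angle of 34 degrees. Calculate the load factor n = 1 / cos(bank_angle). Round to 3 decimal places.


Step 1: Convert 34 degrees to radians = 0.593412
Step 2: cos(34 deg) = 0.829038
Step 3: n = 1 / 0.829038 = 1.206

1.206


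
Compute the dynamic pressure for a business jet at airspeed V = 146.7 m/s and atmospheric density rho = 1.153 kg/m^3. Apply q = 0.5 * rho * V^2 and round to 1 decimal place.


Step 1: V^2 = 146.7^2 = 21520.89
Step 2: q = 0.5 * 1.153 * 21520.89
Step 3: q = 12406.8 Pa

12406.8


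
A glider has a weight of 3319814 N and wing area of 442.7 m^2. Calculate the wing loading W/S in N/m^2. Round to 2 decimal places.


Step 1: Wing loading = W / S = 3319814 / 442.7
Step 2: Wing loading = 7499.02 N/m^2

7499.02


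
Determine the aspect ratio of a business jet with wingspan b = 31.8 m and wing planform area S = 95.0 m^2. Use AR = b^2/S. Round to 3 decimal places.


Step 1: b^2 = 31.8^2 = 1011.24
Step 2: AR = 1011.24 / 95.0 = 10.645

10.645


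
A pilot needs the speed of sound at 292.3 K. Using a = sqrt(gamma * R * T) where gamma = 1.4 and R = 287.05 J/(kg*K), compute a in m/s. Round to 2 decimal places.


Step 1: gamma * R * T = 1.4 * 287.05 * 292.3 = 117466.601
Step 2: a = sqrt(117466.601) = 342.73 m/s

342.73


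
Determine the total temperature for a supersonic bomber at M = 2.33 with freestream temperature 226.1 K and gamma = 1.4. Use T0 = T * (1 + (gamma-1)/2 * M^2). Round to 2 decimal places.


Step 1: (gamma-1)/2 = 0.2
Step 2: M^2 = 5.4289
Step 3: 1 + 0.2 * 5.4289 = 2.08578
Step 4: T0 = 226.1 * 2.08578 = 471.59 K

471.59


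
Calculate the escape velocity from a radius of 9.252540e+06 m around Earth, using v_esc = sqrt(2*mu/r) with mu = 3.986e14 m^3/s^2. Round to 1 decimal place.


Step 1: 2*mu/r = 2 * 3.986e14 / 9.252540e+06 = 86160124.6793
Step 2: v_esc = sqrt(86160124.6793) = 9282.2 m/s

9282.2


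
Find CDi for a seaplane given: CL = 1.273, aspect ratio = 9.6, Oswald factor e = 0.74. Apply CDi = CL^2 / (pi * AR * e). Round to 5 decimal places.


Step 1: CL^2 = 1.273^2 = 1.620529
Step 2: pi * AR * e = 3.14159 * 9.6 * 0.74 = 22.317874
Step 3: CDi = 1.620529 / 22.317874 = 0.07261

0.07261


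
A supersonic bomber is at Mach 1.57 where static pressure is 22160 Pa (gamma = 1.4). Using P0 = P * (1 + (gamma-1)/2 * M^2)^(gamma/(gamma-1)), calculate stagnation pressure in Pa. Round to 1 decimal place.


Step 1: (gamma-1)/2 * M^2 = 0.2 * 2.4649 = 0.49298
Step 2: 1 + 0.49298 = 1.49298
Step 3: Exponent gamma/(gamma-1) = 3.5
Step 4: P0 = 22160 * 1.49298^3.5 = 90107.0 Pa

90107.0


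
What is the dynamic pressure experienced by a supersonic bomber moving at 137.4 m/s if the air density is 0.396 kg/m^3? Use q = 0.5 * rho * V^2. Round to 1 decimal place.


Step 1: V^2 = 137.4^2 = 18878.76
Step 2: q = 0.5 * 0.396 * 18878.76
Step 3: q = 3738.0 Pa

3738.0


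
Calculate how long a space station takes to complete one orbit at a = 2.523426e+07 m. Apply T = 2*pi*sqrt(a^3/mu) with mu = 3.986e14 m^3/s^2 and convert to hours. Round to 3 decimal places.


Step 1: a^3 / mu = 1.606837e+22 / 3.986e14 = 4.031201e+07
Step 2: sqrt(4.031201e+07) = 6349.1738 s
Step 3: T = 2*pi * 6349.1738 = 39893.04 s
Step 4: T in hours = 39893.04 / 3600 = 11.081 hours

11.081


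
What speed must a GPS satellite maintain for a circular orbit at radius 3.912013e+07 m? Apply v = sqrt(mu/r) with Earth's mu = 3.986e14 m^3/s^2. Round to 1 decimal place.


Step 1: mu / r = 3.986e14 / 3.912013e+07 = 10189127.6946
Step 2: v = sqrt(10189127.6946) = 3192.0 m/s

3192.0


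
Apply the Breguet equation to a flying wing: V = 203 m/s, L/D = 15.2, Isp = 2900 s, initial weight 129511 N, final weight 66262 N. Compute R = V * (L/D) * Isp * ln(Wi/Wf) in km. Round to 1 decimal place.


Step 1: Coefficient = V * (L/D) * Isp = 203 * 15.2 * 2900 = 8948240.0 m
Step 2: Wi/Wf = 129511 / 66262 = 1.954529
Step 3: ln(1.954529) = 0.670149
Step 4: R = 8948240.0 * 0.670149 = 5996656.2 m = 5996.7 km

5996.7
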